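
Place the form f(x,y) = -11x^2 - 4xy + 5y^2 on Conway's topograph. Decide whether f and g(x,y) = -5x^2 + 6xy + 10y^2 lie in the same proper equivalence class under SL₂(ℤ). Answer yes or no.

D₁ = 236, D₂ = 236
river cycle of f (length 6): (5, 14, -2), (-2, 14, 5), (5, 6, -10), (-10, 14, 1), (1, 14, -10), (-10, 6, 5)
river cycle of g (length 6): (10, 14, -1), (-1, 14, 10), (10, 6, -5), (-5, 14, 2), (2, 14, -5), (-5, 6, 10)
cycles differ ⇒ inequivalent

no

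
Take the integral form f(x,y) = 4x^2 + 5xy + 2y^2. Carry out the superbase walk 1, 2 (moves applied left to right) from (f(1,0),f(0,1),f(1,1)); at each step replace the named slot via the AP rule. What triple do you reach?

start (4,2,11) = (f(1,0),f(0,1),f(1,1))
replace slot 1: 2·(2+11) − 4 = 22 → (22,2,11)
replace slot 2: 2·(22+11) − 2 = 64 → (22,64,11)

22,64,11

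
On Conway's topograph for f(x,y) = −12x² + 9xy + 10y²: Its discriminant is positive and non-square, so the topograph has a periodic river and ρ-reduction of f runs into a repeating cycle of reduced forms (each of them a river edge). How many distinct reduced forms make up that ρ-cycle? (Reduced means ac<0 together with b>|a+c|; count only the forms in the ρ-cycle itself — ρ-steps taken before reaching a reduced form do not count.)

D = 561, ⌊√D⌋ = 23
river: ρ → (10,11,-11)
river: ρ → (-11,11,10)
river: ρ → (10,9,-12)
river: ρ → (-12,15,7)
river: ρ → (7,13,-14)
river: ρ → (-14,15,6)
river: ρ → (6,21,-5)
river: ρ → (-5,19,10)
river: ρ → (10,21,-3)
river: ρ → (-3,21,10)
river: ρ → (10,19,-5)
river: ρ → (-5,21,6)
river: ρ → (6,15,-14)
river: ρ → (-14,13,7)
river: ρ → (7,15,-12)
river: ρ → (-12,9,10)
ρ-cycle length = 16 (tail of 0 descent steps not counted)

16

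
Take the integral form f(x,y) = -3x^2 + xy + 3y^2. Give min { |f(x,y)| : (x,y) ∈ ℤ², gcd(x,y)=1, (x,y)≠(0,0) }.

river: ρ → (3,5,-1)
river: ρ → (-1,5,3)
river: ρ → (3,1,-3)
river: ρ → (-3,5,1)
river: ρ → (1,5,-3)
river: ρ → (-3,1,3)
closes: descent 0, river 6
min |a| on river = 1

1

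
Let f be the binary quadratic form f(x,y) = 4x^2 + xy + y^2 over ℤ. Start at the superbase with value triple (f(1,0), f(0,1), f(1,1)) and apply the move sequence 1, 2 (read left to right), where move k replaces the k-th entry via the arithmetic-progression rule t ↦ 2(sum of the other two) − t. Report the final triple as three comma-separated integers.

start (4,1,6) = (f(1,0),f(0,1),f(1,1))
replace slot 1: 2·(1+6) − 4 = 10 → (10,1,6)
replace slot 2: 2·(10+6) − 1 = 31 → (10,31,6)

10,31,6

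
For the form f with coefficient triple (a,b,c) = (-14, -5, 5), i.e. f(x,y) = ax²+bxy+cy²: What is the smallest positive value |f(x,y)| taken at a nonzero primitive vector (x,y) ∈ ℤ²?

descent: ρ → (5,15,-4)  [lands on river]
river: ρ → (-4,17,1)
river: ρ → (1,17,-4)
river: ρ → (-4,15,5)
closes: descent 1, river 4
min |a| on river = 1

1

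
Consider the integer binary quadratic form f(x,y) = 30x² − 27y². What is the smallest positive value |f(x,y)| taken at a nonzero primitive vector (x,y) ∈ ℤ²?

descent: ρ → (-27,54,3)  [lands on river]
river: ρ → (3,54,-27)
closes: descent 1, river 2
min |a| on river = 3

3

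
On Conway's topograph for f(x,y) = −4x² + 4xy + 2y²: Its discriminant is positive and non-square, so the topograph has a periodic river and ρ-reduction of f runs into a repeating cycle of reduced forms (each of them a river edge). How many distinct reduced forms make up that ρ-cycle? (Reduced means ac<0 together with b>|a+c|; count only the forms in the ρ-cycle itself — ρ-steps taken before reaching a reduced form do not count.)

D = 48, ⌊√D⌋ = 6
river: ρ → (2,4,-4)
river: ρ → (-4,4,2)
ρ-cycle length = 2 (tail of 0 descent steps not counted)

2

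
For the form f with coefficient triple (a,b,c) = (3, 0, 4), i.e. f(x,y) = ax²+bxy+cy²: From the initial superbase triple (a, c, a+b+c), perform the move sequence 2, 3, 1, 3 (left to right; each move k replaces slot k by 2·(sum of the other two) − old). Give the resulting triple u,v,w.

start (3,4,7) = (f(1,0),f(0,1),f(1,1))
replace slot 2: 2·(3+7) − 4 = 16 → (3,16,7)
replace slot 3: 2·(3+16) − 7 = 31 → (3,16,31)
replace slot 1: 2·(16+31) − 3 = 91 → (91,16,31)
replace slot 3: 2·(91+16) − 31 = 183 → (91,16,183)

91,16,183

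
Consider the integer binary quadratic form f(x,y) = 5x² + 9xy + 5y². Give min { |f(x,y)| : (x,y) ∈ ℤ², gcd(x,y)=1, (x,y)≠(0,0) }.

translate: b→-1 (≡9 mod 10), so (5,9,5)→(5,-1,1)
flip: (5,-1,1)→(1,1,5)
reduced (well bottom): (1,1,5) with a≤c, −a<b≤a
well minimum = a = 1

1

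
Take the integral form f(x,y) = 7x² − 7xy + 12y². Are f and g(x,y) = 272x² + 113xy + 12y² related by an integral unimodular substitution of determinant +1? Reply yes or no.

D₁ = -287, D₂ = -287
f: translate: b→7 (≡-7 mod 14), so (7,-7,12)→(7,7,12)
f: reduced (well bottom): (7,7,12) with a≤c, −a<b≤a
g: flip: (272,113,12)→(12,-113,272)
g: translate: b→7 (≡-113 mod 24), so (12,-113,272)→(12,7,7)
g: flip: (12,7,7)→(7,-7,12)
g: translate: b→7 (≡-7 mod 14), so (7,-7,12)→(7,7,12)
g: reduced (well bottom): (7,7,12) with a≤c, −a<b≤a
reduced forms (7, 7, 12) vs (7, 7, 12) ⇒ equivalent

yes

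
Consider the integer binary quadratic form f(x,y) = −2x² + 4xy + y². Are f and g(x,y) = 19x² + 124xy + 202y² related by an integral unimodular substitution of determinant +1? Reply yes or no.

D₁ = 24, D₂ = 24
river cycle of f (length 2): (1, 4, -2), (-2, 4, 1)
river cycle of g (length 2): (1, 4, -2), (-2, 4, 1)
cycles coincide ⇒ equivalent

yes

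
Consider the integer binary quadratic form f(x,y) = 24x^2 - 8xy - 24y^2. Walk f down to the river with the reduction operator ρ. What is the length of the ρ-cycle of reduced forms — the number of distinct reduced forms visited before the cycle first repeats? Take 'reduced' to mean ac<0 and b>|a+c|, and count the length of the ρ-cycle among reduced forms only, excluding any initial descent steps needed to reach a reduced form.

D = 2368, ⌊√D⌋ = 48
descent: ρ → (-24,8,24)  [lands on river]
river: ρ → (24,40,-8)
river: ρ → (-8,40,24)
river: ρ → (24,8,-24)
river: ρ → (-24,40,8)
river: ρ → (8,40,-24)
ρ-cycle length = 6 (tail of 1 descent step not counted)

6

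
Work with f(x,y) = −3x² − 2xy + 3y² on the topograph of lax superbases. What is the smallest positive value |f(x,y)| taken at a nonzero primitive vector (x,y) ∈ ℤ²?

descent: ρ → (3,2,-3)  [lands on river]
river: ρ → (-3,4,2)
river: ρ → (2,4,-3)
river: ρ → (-3,2,3)
river: ρ → (3,4,-2)
river: ρ → (-2,4,3)
closes: descent 1, river 6
min |a| on river = 2

2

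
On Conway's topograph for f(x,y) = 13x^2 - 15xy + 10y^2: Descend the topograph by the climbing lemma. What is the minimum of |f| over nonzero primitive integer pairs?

translate: b→11 (≡-15 mod 26), so (13,-15,10)→(13,11,8)
flip: (13,11,8)→(8,-11,13)
translate: b→5 (≡-11 mod 16), so (8,-11,13)→(8,5,10)
reduced (well bottom): (8,5,10) with a≤c, −a<b≤a
well minimum = a = 8

8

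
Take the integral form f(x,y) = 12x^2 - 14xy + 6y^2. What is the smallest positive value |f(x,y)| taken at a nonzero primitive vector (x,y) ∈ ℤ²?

translate: b→10 (≡-14 mod 24), so (12,-14,6)→(12,10,4)
flip: (12,10,4)→(4,-10,12)
translate: b→-2 (≡-10 mod 8), so (4,-10,12)→(4,-2,6)
reduced (well bottom): (4,-2,6) with a≤c, −a<b≤a
well minimum = a = 4

4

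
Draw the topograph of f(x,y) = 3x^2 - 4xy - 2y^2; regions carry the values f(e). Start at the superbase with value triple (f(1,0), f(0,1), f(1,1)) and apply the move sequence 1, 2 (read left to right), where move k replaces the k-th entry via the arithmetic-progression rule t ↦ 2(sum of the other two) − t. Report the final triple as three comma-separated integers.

start (3,-2,-3) = (f(1,0),f(0,1),f(1,1))
replace slot 1: 2·((-2)+(-3)) − 3 = -13 → (-13,-2,-3)
replace slot 2: 2·((-13)+(-3)) − (-2) = -30 → (-13,-30,-3)

-13,-30,-3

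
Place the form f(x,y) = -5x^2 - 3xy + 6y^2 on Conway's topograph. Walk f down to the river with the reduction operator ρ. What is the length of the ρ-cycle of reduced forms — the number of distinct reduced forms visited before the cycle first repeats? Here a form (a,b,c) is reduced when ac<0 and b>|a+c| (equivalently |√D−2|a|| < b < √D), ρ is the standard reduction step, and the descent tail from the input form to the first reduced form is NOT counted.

D = 129, ⌊√D⌋ = 11
descent: ρ → (6,3,-5)  [lands on river]
river: ρ → (-5,7,4)
river: ρ → (4,9,-3)
river: ρ → (-3,9,4)
river: ρ → (4,7,-5)
river: ρ → (-5,3,6)
river: ρ → (6,9,-2)
river: ρ → (-2,11,1)
river: ρ → (1,11,-2)
river: ρ → (-2,9,6)
ρ-cycle length = 10 (tail of 1 descent step not counted)

10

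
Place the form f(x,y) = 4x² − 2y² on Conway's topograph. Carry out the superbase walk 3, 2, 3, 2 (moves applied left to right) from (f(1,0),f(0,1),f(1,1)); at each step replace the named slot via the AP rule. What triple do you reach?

start (4,-2,2) = (f(1,0),f(0,1),f(1,1))
replace slot 3: 2·(4+(-2)) − 2 = 2 → (4,-2,2)
replace slot 2: 2·(4+2) − (-2) = 14 → (4,14,2)
replace slot 3: 2·(4+14) − 2 = 34 → (4,14,34)
replace slot 2: 2·(4+34) − 14 = 62 → (4,62,34)

4,62,34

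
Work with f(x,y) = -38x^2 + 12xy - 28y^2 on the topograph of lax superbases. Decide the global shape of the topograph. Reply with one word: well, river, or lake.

D = b²−4ac = 12² − 4·(-38)·(-28) = -4112
D < 0 ⇒ definite ⇒ every region one sign ⇒ single well

well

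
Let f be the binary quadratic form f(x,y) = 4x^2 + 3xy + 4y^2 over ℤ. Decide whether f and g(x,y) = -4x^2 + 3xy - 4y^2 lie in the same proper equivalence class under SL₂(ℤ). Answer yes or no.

D₁ = -55, D₂ = -55
f: reduced (well bottom): (4,3,4) with a≤c, −a<b≤a
g is negative-definite; reduce −g:
−g: flip: (4,-3,4)→(4,3,4)
−g: reduced (well bottom): (4,3,4) with a≤c, −a<b≤a
flip sign back: reduced form of g is (-4,-3,-4)
reduced forms (4, 3, 4) vs (-4, -3, -4) ⇒ inequivalent

no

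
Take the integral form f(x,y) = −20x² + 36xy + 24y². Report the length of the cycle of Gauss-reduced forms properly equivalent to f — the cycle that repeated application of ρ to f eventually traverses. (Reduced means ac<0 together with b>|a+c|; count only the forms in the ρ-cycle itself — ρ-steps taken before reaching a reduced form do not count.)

D = 3216, ⌊√D⌋ = 56
river: ρ → (24,12,-32)
river: ρ → (-32,52,4)
river: ρ → (4,52,-32)
river: ρ → (-32,12,24)
river: ρ → (24,36,-20)
river: ρ → (-20,44,16)
river: ρ → (16,52,-8)
river: ρ → (-8,44,40)
river: ρ → (40,36,-12)
river: ρ → (-12,36,40)
river: ρ → (40,44,-8)
river: ρ → (-8,52,16)
river: ρ → (16,44,-20)
river: ρ → (-20,36,24)
ρ-cycle length = 14 (tail of 0 descent steps not counted)

14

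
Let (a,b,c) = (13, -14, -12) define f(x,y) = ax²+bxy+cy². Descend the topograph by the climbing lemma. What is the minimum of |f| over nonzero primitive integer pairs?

descent: ρ → (-12,14,13)  [lands on river]
river: ρ → (13,12,-13)
river: ρ → (-13,14,12)
river: ρ → (12,10,-15)
river: ρ → (-15,20,7)
river: ρ → (7,22,-12)
river: ρ → (-12,26,3)
river: ρ → (3,28,-3)
river: ρ → (-3,26,12)
river: ρ → (12,22,-7)
river: ρ → (-7,20,15)
river: ρ → (15,10,-12)
closes: descent 1, river 12
min |a| on river = 3

3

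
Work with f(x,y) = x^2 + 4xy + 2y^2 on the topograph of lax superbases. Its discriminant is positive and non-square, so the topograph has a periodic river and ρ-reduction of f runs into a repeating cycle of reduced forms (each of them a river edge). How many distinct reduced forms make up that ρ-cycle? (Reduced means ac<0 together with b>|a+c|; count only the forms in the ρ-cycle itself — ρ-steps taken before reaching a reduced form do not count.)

D = 8, ⌊√D⌋ = 2
descent: ρ → (2,0,-1)
descent: ρ → (-1,2,1)  [lands on river]
river: ρ → (1,2,-1)
ρ-cycle length = 2 (tail of 2 descent steps not counted)

2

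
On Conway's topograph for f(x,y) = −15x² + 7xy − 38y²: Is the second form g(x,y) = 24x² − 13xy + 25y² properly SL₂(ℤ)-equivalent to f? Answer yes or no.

D₁ = -2231, D₂ = -2231
f is negative-definite; reduce −f:
−f: reduced (well bottom): (15,-7,38) with a≤c, −a<b≤a
flip sign back: reduced form of f is (-15,7,-38)
g: reduced (well bottom): (24,-13,25) with a≤c, −a<b≤a
reduced forms (-15, 7, -38) vs (24, -13, 25) ⇒ inequivalent

no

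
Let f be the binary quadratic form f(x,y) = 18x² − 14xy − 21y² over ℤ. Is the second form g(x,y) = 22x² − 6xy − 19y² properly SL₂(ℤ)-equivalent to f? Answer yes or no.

D₁ = 1708, D₂ = 1708
river cycle of f (length 6): (-21, 14, 18), (18, 22, -17), (-17, 12, 23), (23, 34, -6), (-6, 38, 11), (11, 28, -21)
river cycle of g (length 4): (-19, 6, 22), (22, 38, -3), (-3, 40, 9), (9, 32, -19)
cycles differ ⇒ inequivalent

no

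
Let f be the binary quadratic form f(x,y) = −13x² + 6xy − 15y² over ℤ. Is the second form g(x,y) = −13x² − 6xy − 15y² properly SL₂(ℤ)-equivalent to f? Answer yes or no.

D₁ = -744, D₂ = -744
f is negative-definite; reduce −f:
−f: reduced (well bottom): (13,-6,15) with a≤c, −a<b≤a
flip sign back: reduced form of f is (-13,6,-15)
g is negative-definite; reduce −g:
−g: reduced (well bottom): (13,6,15) with a≤c, −a<b≤a
flip sign back: reduced form of g is (-13,-6,-15)
reduced forms (-13, 6, -15) vs (-13, -6, -15) ⇒ inequivalent

no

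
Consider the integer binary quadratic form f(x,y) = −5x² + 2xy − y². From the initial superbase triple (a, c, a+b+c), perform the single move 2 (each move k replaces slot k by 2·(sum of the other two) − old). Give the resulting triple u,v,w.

start (-5,-1,-4) = (f(1,0),f(0,1),f(1,1))
replace slot 2: 2·((-5)+(-4)) − (-1) = -17 → (-5,-17,-4)

-5,-17,-4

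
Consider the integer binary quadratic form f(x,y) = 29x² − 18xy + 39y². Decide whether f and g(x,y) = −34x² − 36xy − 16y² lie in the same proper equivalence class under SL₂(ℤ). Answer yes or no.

D₁ = -4200, D₂ = -880
discriminants differ ⇒ not SL₂(ℤ)-equivalent

no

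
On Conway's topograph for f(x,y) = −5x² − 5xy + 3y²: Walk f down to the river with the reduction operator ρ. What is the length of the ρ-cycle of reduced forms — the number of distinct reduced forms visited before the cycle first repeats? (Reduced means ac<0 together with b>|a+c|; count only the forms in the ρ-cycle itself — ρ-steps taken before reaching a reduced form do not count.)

D = 85, ⌊√D⌋ = 9
descent: ρ → (3,5,-5)  [lands on river]
river: ρ → (-5,5,3)
river: ρ → (3,7,-3)
river: ρ → (-3,5,5)
river: ρ → (5,5,-3)
river: ρ → (-3,7,3)
ρ-cycle length = 6 (tail of 1 descent step not counted)

6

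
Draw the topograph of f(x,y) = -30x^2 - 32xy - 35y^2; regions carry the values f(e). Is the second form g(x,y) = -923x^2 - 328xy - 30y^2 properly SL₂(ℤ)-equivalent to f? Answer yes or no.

D₁ = -3176, D₂ = -3176
f is negative-definite; reduce −f:
−f: translate: b→-28 (≡32 mod 60), so (30,32,35)→(30,-28,33)
−f: reduced (well bottom): (30,-28,33) with a≤c, −a<b≤a
flip sign back: reduced form of f is (-30,28,-33)
g is negative-definite; reduce −g:
−g: flip: (923,328,30)→(30,-328,923)
−g: translate: b→-28 (≡-328 mod 60), so (30,-328,923)→(30,-28,33)
−g: reduced (well bottom): (30,-28,33) with a≤c, −a<b≤a
flip sign back: reduced form of g is (-30,28,-33)
reduced forms (-30, 28, -33) vs (-30, 28, -33) ⇒ equivalent

yes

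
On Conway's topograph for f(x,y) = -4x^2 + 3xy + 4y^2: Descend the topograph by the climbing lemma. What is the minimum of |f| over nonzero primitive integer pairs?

river: ρ → (4,5,-3)
river: ρ → (-3,7,2)
river: ρ → (2,5,-6)
river: ρ → (-6,7,1)
river: ρ → (1,7,-6)
river: ρ → (-6,5,2)
river: ρ → (2,7,-3)
river: ρ → (-3,5,4)
river: ρ → (4,3,-4)
river: ρ → (-4,5,3)
river: ρ → (3,7,-2)
river: ρ → (-2,5,6)
river: ρ → (6,7,-1)
river: ρ → (-1,7,6)
river: ρ → (6,5,-2)
river: ρ → (-2,7,3)
river: ρ → (3,5,-4)
river: ρ → (-4,3,4)
closes: descent 0, river 18
min |a| on river = 1

1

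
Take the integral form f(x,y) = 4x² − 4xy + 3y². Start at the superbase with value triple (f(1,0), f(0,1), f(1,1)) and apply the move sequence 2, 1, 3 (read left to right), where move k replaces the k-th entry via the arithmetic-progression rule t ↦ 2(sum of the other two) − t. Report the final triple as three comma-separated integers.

start (4,3,3) = (f(1,0),f(0,1),f(1,1))
replace slot 2: 2·(4+3) − 3 = 11 → (4,11,3)
replace slot 1: 2·(11+3) − 4 = 24 → (24,11,3)
replace slot 3: 2·(24+11) − 3 = 67 → (24,11,67)

24,11,67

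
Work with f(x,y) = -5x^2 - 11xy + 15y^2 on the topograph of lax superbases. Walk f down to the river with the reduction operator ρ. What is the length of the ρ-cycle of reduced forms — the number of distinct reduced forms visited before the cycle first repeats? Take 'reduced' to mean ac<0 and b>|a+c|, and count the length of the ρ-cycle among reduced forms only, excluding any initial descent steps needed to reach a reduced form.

D = 421, ⌊√D⌋ = 20
descent: ρ → (15,11,-5)  [lands on river]
river: ρ → (-5,19,3)
river: ρ → (3,17,-11)
river: ρ → (-11,5,9)
river: ρ → (9,13,-7)
river: ρ → (-7,15,7)
river: ρ → (7,13,-9)
river: ρ → (-9,5,11)
river: ρ → (11,17,-3)
river: ρ → (-3,19,5)
river: ρ → (5,11,-15)
river: ρ → (-15,19,1)
river: ρ → (1,19,-15)
river: ρ → (-15,11,5)
river: ρ → (5,19,-3)
river: ρ → (-3,17,11)
river: ρ → (11,5,-9)
river: ρ → (-9,13,7)
river: ρ → (7,15,-7)
river: ρ → (-7,13,9)
river: ρ → (9,5,-11)
river: ρ → (-11,17,3)
river: ρ → (3,19,-5)
river: ρ → (-5,11,15)
river: ρ → (15,19,-1)
river: ρ → (-1,19,15)
ρ-cycle length = 26 (tail of 1 descent step not counted)

26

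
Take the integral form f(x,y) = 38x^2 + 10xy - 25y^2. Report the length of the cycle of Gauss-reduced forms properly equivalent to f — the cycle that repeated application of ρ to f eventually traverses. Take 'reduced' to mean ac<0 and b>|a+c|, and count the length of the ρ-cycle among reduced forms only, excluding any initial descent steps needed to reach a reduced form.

D = 3900, ⌊√D⌋ = 62
descent: ρ → (-25,40,23)  [lands on river]
river: ρ → (23,52,-13)
river: ρ → (-13,52,23)
river: ρ → (23,40,-25)
river: ρ → (-25,60,3)
river: ρ → (3,60,-25)
ρ-cycle length = 6 (tail of 1 descent step not counted)

6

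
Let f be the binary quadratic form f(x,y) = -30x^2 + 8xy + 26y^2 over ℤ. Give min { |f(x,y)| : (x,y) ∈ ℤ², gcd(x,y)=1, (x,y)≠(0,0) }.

river: ρ → (26,44,-12)
river: ρ → (-12,52,10)
river: ρ → (10,48,-22)
river: ρ → (-22,40,18)
river: ρ → (18,32,-30)
river: ρ → (-30,28,20)
river: ρ → (20,52,-6)
river: ρ → (-6,56,2)
river: ρ → (2,56,-6)
river: ρ → (-6,52,20)
river: ρ → (20,28,-30)
river: ρ → (-30,32,18)
river: ρ → (18,40,-22)
river: ρ → (-22,48,10)
river: ρ → (10,52,-12)
river: ρ → (-12,44,26)
river: ρ → (26,8,-30)
river: ρ → (-30,52,4)
river: ρ → (4,52,-30)
river: ρ → (-30,8,26)
closes: descent 0, river 20
min |a| on river = 2

2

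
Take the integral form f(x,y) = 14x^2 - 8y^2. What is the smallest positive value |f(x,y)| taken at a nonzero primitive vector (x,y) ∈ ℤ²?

descent: ρ → (-8,16,6)  [lands on river]
river: ρ → (6,20,-2)
river: ρ → (-2,20,6)
river: ρ → (6,16,-8)
closes: descent 1, river 4
min |a| on river = 2

2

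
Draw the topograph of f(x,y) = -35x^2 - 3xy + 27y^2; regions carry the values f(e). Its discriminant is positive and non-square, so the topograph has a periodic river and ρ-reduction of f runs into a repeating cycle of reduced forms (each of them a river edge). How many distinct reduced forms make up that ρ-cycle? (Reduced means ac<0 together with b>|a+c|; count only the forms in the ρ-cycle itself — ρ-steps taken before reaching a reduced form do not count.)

D = 3789, ⌊√D⌋ = 61
descent: ρ → (27,57,-5)  [lands on river]
river: ρ → (-5,53,49)
river: ρ → (49,45,-9)
river: ρ → (-9,45,49)
river: ρ → (49,53,-5)
river: ρ → (-5,57,27)
river: ρ → (27,51,-11)
river: ρ → (-11,59,7)
river: ρ → (7,53,-35)
river: ρ → (-35,17,25)
river: ρ → (25,33,-27)
river: ρ → (-27,21,31)
river: ρ → (31,41,-17)
river: ρ → (-17,61,1)
river: ρ → (1,61,-17)
river: ρ → (-17,41,31)
river: ρ → (31,21,-27)
river: ρ → (-27,33,25)
river: ρ → (25,17,-35)
river: ρ → (-35,53,7)
river: ρ → (7,59,-11)
river: ρ → (-11,51,27)
ρ-cycle length = 22 (tail of 1 descent step not counted)

22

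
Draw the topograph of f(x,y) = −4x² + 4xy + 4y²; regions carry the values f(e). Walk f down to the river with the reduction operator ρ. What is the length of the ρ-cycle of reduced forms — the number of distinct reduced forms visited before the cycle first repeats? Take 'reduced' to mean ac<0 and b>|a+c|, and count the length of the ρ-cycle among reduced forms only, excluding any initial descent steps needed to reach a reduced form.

D = 80, ⌊√D⌋ = 8
river: ρ → (4,4,-4)
river: ρ → (-4,4,4)
ρ-cycle length = 2 (tail of 0 descent steps not counted)

2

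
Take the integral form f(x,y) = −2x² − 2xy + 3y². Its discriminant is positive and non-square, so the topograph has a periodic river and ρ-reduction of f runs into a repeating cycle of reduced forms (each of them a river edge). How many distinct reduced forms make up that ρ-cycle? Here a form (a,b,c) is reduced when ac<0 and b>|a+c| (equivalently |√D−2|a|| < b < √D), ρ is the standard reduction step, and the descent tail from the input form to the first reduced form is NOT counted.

D = 28, ⌊√D⌋ = 5
descent: ρ → (3,2,-2)  [lands on river]
river: ρ → (-2,2,3)
river: ρ → (3,4,-1)
river: ρ → (-1,4,3)
ρ-cycle length = 4 (tail of 1 descent step not counted)

4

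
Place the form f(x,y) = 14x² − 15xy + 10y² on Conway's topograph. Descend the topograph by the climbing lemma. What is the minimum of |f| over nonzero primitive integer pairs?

translate: b→13 (≡-15 mod 28), so (14,-15,10)→(14,13,9)
flip: (14,13,9)→(9,-13,14)
translate: b→5 (≡-13 mod 18), so (9,-13,14)→(9,5,10)
reduced (well bottom): (9,5,10) with a≤c, −a<b≤a
well minimum = a = 9

9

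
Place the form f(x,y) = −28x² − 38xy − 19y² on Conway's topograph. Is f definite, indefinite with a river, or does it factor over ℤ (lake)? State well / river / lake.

D = b²−4ac = (-38)² − 4·(-28)·(-19) = -684
D < 0 ⇒ definite ⇒ every region one sign ⇒ single well

well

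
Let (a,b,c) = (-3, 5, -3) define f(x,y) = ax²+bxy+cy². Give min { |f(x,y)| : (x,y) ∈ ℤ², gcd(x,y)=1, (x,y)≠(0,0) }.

translate: b→1 (≡-5 mod 6), so (3,-5,3)→(3,1,1)
flip: (3,1,1)→(1,-1,3)
translate: b→1 (≡-1 mod 2), so (1,-1,3)→(1,1,3)
reduced (well bottom): (1,1,3) with a≤c, −a<b≤a
well minimum |f| = |-1| = 1 (negative-definite)

1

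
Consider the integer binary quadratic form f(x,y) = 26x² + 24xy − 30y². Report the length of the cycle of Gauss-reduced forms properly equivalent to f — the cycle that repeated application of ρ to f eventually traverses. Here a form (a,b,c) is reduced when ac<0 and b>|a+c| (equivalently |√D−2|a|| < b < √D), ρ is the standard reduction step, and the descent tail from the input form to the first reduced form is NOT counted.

D = 3696, ⌊√D⌋ = 60
river: ρ → (-30,36,20)
river: ρ → (20,44,-22)
river: ρ → (-22,44,20)
river: ρ → (20,36,-30)
river: ρ → (-30,24,26)
river: ρ → (26,28,-28)
river: ρ → (-28,28,26)
river: ρ → (26,24,-30)
ρ-cycle length = 8 (tail of 0 descent steps not counted)

8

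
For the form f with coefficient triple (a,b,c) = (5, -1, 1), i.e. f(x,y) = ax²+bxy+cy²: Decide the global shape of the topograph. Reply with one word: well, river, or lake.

D = b²−4ac = (-1)² − 4·5·1 = -19
D < 0 ⇒ definite ⇒ every region one sign ⇒ single well

well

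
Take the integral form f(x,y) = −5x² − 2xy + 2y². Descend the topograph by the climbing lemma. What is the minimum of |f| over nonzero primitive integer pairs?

descent: ρ → (2,6,-1)  [lands on river]
river: ρ → (-1,6,2)
closes: descent 1, river 2
min |a| on river = 1

1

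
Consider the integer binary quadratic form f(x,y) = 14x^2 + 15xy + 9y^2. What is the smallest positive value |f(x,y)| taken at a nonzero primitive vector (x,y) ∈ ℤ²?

translate: b→-13 (≡15 mod 28), so (14,15,9)→(14,-13,8)
flip: (14,-13,8)→(8,13,14)
translate: b→-3 (≡13 mod 16), so (8,13,14)→(8,-3,9)
reduced (well bottom): (8,-3,9) with a≤c, −a<b≤a
well minimum = a = 8

8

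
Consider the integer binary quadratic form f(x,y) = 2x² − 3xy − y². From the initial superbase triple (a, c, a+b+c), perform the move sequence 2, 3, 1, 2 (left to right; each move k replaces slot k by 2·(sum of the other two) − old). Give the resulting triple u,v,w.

start (2,-1,-2) = (f(1,0),f(0,1),f(1,1))
replace slot 2: 2·(2+(-2)) − (-1) = 1 → (2,1,-2)
replace slot 3: 2·(2+1) − (-2) = 8 → (2,1,8)
replace slot 1: 2·(1+8) − 2 = 16 → (16,1,8)
replace slot 2: 2·(16+8) − 1 = 47 → (16,47,8)

16,47,8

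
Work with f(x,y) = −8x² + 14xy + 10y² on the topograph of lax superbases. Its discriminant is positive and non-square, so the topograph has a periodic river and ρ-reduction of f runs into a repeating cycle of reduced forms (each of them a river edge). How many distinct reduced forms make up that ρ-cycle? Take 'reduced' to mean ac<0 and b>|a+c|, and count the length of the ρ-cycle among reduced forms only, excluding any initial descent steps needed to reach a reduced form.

D = 516, ⌊√D⌋ = 22
river: ρ → (10,6,-12)
river: ρ → (-12,18,4)
river: ρ → (4,22,-2)
river: ρ → (-2,22,4)
river: ρ → (4,18,-12)
river: ρ → (-12,6,10)
river: ρ → (10,14,-8)
river: ρ → (-8,18,6)
river: ρ → (6,18,-8)
river: ρ → (-8,14,10)
ρ-cycle length = 10 (tail of 0 descent steps not counted)

10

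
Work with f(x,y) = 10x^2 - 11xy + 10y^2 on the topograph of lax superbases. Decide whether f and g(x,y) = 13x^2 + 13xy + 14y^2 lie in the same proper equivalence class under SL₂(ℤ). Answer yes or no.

D₁ = -279, D₂ = -559
discriminants differ ⇒ not SL₂(ℤ)-equivalent

no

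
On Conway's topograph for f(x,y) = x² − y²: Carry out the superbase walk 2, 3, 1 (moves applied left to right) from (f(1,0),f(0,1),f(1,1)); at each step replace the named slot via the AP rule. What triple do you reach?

start (1,-1,0) = (f(1,0),f(0,1),f(1,1))
replace slot 2: 2·(1+0) − (-1) = 3 → (1,3,0)
replace slot 3: 2·(1+3) − 0 = 8 → (1,3,8)
replace slot 1: 2·(3+8) − 1 = 21 → (21,3,8)

21,3,8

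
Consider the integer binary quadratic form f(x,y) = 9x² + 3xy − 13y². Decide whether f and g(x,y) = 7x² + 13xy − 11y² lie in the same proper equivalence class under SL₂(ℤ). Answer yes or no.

D₁ = 477, D₂ = 477
river cycle of f (length 8): (9, 21, -1), (-1, 21, 9), (9, 15, -7), (-7, 13, 11), (11, 9, -9), (-9, 9, 11), (11, 13, -7), (-7, 15, 9)
river cycle of g (length 8): (-11, 9, 9), (9, 9, -11), (-11, 13, 7), (7, 15, -9), (-9, 21, 1), (1, 21, -9), (-9, 15, 7), (7, 13, -11)
cycles differ ⇒ inequivalent

no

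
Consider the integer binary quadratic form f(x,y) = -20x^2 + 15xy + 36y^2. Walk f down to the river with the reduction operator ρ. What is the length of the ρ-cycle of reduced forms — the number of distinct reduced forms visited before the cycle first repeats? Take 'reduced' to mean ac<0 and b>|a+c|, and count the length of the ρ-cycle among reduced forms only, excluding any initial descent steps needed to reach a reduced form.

D = 3105, ⌊√D⌋ = 55
descent: ρ → (36,-15,-20)
descent: ρ → (-20,55,1)  [lands on river]
river: ρ → (1,55,-20)
river: ρ → (-20,25,31)
river: ρ → (31,37,-14)
river: ρ → (-14,47,16)
river: ρ → (16,49,-11)
river: ρ → (-11,39,36)
river: ρ → (36,33,-14)
river: ρ → (-14,51,9)
river: ρ → (9,39,-44)
river: ρ → (-44,49,4)
river: ρ → (4,55,-5)
river: ρ → (-5,55,4)
river: ρ → (4,49,-44)
river: ρ → (-44,39,9)
river: ρ → (9,51,-14)
river: ρ → (-14,33,36)
river: ρ → (36,39,-11)
river: ρ → (-11,49,16)
river: ρ → (16,47,-14)
river: ρ → (-14,37,31)
river: ρ → (31,25,-20)
ρ-cycle length = 22 (tail of 2 descent steps not counted)

22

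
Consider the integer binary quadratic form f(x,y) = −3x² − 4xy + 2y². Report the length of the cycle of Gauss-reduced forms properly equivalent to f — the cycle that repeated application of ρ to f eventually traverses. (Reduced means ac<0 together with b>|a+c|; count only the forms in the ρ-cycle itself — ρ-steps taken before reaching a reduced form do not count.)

D = 40, ⌊√D⌋ = 6
descent: ρ → (2,4,-3)  [lands on river]
river: ρ → (-3,2,3)
river: ρ → (3,4,-2)
river: ρ → (-2,4,3)
river: ρ → (3,2,-3)
river: ρ → (-3,4,2)
ρ-cycle length = 6 (tail of 1 descent step not counted)

6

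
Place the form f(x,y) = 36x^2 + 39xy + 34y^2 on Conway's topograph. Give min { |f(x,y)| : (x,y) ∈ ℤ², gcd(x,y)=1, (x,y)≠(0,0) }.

translate: b→-33 (≡39 mod 72), so (36,39,34)→(36,-33,31)
flip: (36,-33,31)→(31,33,36)
translate: b→-29 (≡33 mod 62), so (31,33,36)→(31,-29,34)
reduced (well bottom): (31,-29,34) with a≤c, −a<b≤a
well minimum = a = 31

31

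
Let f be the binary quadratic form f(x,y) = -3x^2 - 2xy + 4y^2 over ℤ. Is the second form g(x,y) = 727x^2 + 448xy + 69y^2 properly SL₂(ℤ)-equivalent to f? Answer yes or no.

D₁ = 52, D₂ = 52
river cycle of f (length 10): (4, 2, -3), (-3, 4, 3), (3, 2, -4), (-4, 6, 1), (1, 6, -4), (-4, 2, 3), (3, 4, -3), (-3, 2, 4), (4, 6, -1), (-1, 6, 4)
river cycle of g (length 10): (4, 2, -3), (-3, 4, 3), (3, 2, -4), (-4, 6, 1), (1, 6, -4), (-4, 2, 3), (3, 4, -3), (-3, 2, 4), (4, 6, -1), (-1, 6, 4)
cycles coincide ⇒ equivalent

yes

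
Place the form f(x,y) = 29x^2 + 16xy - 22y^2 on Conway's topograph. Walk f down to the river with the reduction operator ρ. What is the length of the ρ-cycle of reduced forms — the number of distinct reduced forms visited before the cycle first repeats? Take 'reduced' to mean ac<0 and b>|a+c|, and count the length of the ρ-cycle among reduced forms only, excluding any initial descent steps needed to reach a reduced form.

D = 2808, ⌊√D⌋ = 52
river: ρ → (-22,28,23)
river: ρ → (23,18,-27)
river: ρ → (-27,36,14)
river: ρ → (14,48,-9)
river: ρ → (-9,42,29)
river: ρ → (29,16,-22)
ρ-cycle length = 6 (tail of 0 descent steps not counted)

6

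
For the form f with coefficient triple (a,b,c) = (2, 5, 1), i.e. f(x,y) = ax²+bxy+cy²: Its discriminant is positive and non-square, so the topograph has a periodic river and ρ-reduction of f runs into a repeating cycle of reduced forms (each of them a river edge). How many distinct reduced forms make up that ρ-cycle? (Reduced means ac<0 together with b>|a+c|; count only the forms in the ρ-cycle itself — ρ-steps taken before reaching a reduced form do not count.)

D = 17, ⌊√D⌋ = 4
descent: ρ → (1,3,-2)  [lands on river]
river: ρ → (-2,1,2)
river: ρ → (2,3,-1)
river: ρ → (-1,3,2)
river: ρ → (2,1,-2)
river: ρ → (-2,3,1)
ρ-cycle length = 6 (tail of 1 descent step not counted)

6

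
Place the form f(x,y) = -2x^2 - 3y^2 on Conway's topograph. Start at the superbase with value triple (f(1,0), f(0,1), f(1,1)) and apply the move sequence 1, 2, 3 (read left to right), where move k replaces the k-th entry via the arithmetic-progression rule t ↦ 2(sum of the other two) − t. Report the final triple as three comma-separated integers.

start (-2,-3,-5) = (f(1,0),f(0,1),f(1,1))
replace slot 1: 2·((-3)+(-5)) − (-2) = -14 → (-14,-3,-5)
replace slot 2: 2·((-14)+(-5)) − (-3) = -35 → (-14,-35,-5)
replace slot 3: 2·((-14)+(-35)) − (-5) = -93 → (-14,-35,-93)

-14,-35,-93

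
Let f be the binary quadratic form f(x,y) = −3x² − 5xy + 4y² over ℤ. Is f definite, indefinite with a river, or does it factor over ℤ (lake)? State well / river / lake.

D = b²−4ac = (-5)² − 4·(-3)·4 = 73
D > 0 non-square ⇒ indefinite ⇒ periodic river

river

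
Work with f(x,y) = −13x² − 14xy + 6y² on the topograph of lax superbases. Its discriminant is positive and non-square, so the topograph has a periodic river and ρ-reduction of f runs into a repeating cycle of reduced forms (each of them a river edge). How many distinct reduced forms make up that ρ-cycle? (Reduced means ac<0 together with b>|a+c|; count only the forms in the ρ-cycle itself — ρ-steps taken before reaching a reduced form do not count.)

D = 508, ⌊√D⌋ = 22
descent: ρ → (6,14,-13)  [lands on river]
river: ρ → (-13,12,7)
river: ρ → (7,16,-9)
river: ρ → (-9,20,3)
river: ρ → (3,22,-2)
river: ρ → (-2,22,3)
river: ρ → (3,20,-9)
river: ρ → (-9,16,7)
river: ρ → (7,12,-13)
river: ρ → (-13,14,6)
river: ρ → (6,22,-1)
river: ρ → (-1,22,6)
ρ-cycle length = 12 (tail of 1 descent step not counted)

12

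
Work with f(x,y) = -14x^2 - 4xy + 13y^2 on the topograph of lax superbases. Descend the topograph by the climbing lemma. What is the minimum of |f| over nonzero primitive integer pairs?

descent: ρ → (13,4,-14)  [lands on river]
river: ρ → (-14,24,3)
river: ρ → (3,24,-14)
river: ρ → (-14,4,13)
river: ρ → (13,22,-5)
river: ρ → (-5,18,21)
river: ρ → (21,24,-2)
river: ρ → (-2,24,21)
river: ρ → (21,18,-5)
river: ρ → (-5,22,13)
closes: descent 1, river 10
min |a| on river = 2

2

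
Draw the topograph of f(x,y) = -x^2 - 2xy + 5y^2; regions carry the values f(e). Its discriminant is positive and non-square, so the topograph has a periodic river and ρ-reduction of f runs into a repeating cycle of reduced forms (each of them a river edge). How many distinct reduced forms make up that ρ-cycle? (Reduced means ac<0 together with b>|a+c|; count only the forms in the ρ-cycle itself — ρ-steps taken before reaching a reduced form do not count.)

D = 24, ⌊√D⌋ = 4
descent: ρ → (5,2,-1)
descent: ρ → (-1,4,2)  [lands on river]
river: ρ → (2,4,-1)
ρ-cycle length = 2 (tail of 2 descent steps not counted)

2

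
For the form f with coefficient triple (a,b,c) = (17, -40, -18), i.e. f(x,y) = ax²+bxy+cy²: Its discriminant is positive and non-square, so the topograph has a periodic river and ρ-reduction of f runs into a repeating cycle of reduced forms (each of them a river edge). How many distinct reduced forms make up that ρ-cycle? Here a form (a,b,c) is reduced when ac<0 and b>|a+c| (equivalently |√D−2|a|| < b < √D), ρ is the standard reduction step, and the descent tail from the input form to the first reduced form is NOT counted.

D = 2824, ⌊√D⌋ = 53
descent: ρ → (-18,40,17)  [lands on river]
river: ρ → (17,28,-30)
river: ρ → (-30,32,15)
river: ρ → (15,28,-34)
river: ρ → (-34,40,9)
river: ρ → (9,50,-9)
river: ρ → (-9,40,34)
river: ρ → (34,28,-15)
river: ρ → (-15,32,30)
river: ρ → (30,28,-17)
river: ρ → (-17,40,18)
river: ρ → (18,32,-25)
river: ρ → (-25,18,25)
river: ρ → (25,32,-18)
ρ-cycle length = 14 (tail of 1 descent step not counted)

14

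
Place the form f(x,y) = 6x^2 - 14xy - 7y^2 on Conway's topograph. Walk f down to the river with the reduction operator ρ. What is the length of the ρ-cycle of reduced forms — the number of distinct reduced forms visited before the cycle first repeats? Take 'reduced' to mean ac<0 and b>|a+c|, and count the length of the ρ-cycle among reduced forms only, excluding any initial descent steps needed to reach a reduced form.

D = 364, ⌊√D⌋ = 19
descent: ρ → (-7,14,6)  [lands on river]
river: ρ → (6,10,-11)
river: ρ → (-11,12,5)
river: ρ → (5,18,-2)
river: ρ → (-2,18,5)
river: ρ → (5,12,-11)
river: ρ → (-11,10,6)
river: ρ → (6,14,-7)
ρ-cycle length = 8 (tail of 1 descent step not counted)

8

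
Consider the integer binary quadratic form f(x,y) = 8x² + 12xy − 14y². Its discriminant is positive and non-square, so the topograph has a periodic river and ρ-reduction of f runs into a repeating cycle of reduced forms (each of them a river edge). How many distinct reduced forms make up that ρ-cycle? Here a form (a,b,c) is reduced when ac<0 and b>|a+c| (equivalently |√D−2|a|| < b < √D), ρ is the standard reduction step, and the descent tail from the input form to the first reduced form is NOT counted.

D = 592, ⌊√D⌋ = 24
river: ρ → (-14,16,6)
river: ρ → (6,20,-8)
river: ρ → (-8,12,14)
river: ρ → (14,16,-6)
river: ρ → (-6,20,8)
river: ρ → (8,12,-14)
ρ-cycle length = 6 (tail of 0 descent steps not counted)

6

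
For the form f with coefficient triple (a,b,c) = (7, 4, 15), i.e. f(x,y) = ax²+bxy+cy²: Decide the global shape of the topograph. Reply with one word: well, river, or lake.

D = b²−4ac = 4² − 4·7·15 = -404
D < 0 ⇒ definite ⇒ every region one sign ⇒ single well

well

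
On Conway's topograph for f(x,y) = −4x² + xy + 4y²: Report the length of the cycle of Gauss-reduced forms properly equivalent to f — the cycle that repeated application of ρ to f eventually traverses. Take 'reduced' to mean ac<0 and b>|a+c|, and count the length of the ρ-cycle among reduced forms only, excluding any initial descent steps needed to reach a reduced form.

D = 65, ⌊√D⌋ = 8
river: ρ → (4,7,-1)
river: ρ → (-1,7,4)
river: ρ → (4,1,-4)
river: ρ → (-4,7,1)
river: ρ → (1,7,-4)
river: ρ → (-4,1,4)
ρ-cycle length = 6 (tail of 0 descent steps not counted)

6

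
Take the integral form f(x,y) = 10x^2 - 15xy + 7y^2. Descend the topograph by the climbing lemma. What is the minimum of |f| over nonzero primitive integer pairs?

translate: b→5 (≡-15 mod 20), so (10,-15,7)→(10,5,2)
flip: (10,5,2)→(2,-5,10)
translate: b→-1 (≡-5 mod 4), so (2,-5,10)→(2,-1,7)
reduced (well bottom): (2,-1,7) with a≤c, −a<b≤a
well minimum = a = 2

2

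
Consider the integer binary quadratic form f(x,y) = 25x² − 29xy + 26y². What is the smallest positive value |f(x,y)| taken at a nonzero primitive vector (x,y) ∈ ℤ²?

translate: b→21 (≡-29 mod 50), so (25,-29,26)→(25,21,22)
flip: (25,21,22)→(22,-21,25)
reduced (well bottom): (22,-21,25) with a≤c, −a<b≤a
well minimum = a = 22

22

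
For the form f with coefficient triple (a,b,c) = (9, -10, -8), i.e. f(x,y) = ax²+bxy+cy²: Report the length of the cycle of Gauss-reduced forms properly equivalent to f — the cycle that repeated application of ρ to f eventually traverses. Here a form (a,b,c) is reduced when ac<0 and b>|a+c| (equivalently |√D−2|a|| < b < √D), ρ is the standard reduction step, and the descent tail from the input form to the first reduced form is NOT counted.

D = 388, ⌊√D⌋ = 19
descent: ρ → (-8,10,9)  [lands on river]
river: ρ → (9,8,-9)
river: ρ → (-9,10,8)
river: ρ → (8,6,-11)
river: ρ → (-11,16,3)
river: ρ → (3,14,-16)
river: ρ → (-16,18,1)
river: ρ → (1,18,-16)
river: ρ → (-16,14,3)
river: ρ → (3,16,-11)
river: ρ → (-11,6,8)
river: ρ → (8,10,-9)
river: ρ → (-9,8,9)
river: ρ → (9,10,-8)
river: ρ → (-8,6,11)
river: ρ → (11,16,-3)
river: ρ → (-3,14,16)
river: ρ → (16,18,-1)
river: ρ → (-1,18,16)
river: ρ → (16,14,-3)
river: ρ → (-3,16,11)
river: ρ → (11,6,-8)
ρ-cycle length = 22 (tail of 1 descent step not counted)

22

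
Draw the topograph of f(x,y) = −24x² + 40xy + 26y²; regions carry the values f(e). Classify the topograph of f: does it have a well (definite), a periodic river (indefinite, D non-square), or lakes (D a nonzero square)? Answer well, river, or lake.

D = b²−4ac = 40² − 4·(-24)·26 = 4096
D = 64² is a perfect square ⇒ form factors over ℤ ⇒ lakes

lake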